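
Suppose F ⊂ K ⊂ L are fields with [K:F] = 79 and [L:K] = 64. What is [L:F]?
[L:F] = 5056

The tower law says that for any tower of field extensions F ⊂ K ⊂ L with finite degrees, [L:F] = [L:K] · [K:F]. Here this gives [L:F] = 64 · 79 = 5056.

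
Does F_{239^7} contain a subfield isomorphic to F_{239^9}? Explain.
No: F_{239^9} is not a subfield of F_{239^7}

F_{p^m} embeds in F_{p^n} iff m | n. Here 9 ∤ 7 (since 7 = 0·9 + 7 with remainder 7 ≠ 0), so F_{239^9} is not a subfield of F_{239^7}. Equivalently: if it were, the tower law would give 9 = [F_{239^9}:F_239] dividing [F_{239^7}:F_239] = 7, contradiction.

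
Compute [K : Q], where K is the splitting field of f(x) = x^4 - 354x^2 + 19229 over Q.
[K : Q] = 4

Solving the quadratic in x^2: x^2 = (354 ± √(354^2 - 4·19229))/2 = (354 ± √48400)/2 = (354 ± 220)/2, giving x^2 = 67 or x^2 = 287. So f(x) = (x^2 - 67)(x^2 - 287) and the roots of f are ±√67, ±√287. Hence the splitting field is K = Q(√67, √287). Since 67 and 287 are distinct squarefree integers > 1, their product 19229 is not a perfect square, so √287 ∉ Q(√67). By the tower law [K:Q] = [Q(√67,√287):Q(√67)] · [Q(√67):Q] = 2 · 2 = 4.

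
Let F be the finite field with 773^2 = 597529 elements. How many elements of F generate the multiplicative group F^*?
There are φ(597528) = 193536 primitive elements

F_q^* is cyclic of order q - 1 = 597528. A cyclic group of order m has exactly φ(m) generators. Here m = 597528 = 2^3 · 3^2 · 43 · 193, so the number of primitive elements is φ(597528) = 193536.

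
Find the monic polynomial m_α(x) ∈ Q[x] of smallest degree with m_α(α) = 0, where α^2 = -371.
m_α(x) = x^2 + 371

α satisfies α^2 + 371 = 0, so x^2 + 371 annihilates α. Since d = -371 is squarefree and ≠ 1, it is not a perfect square in Q, so x^2 + 371 has no rational root and is therefore irreducible over Q (a degree-2 polynomial over a field is irreducible iff it has no root). Hence m_α(x) = x^2 + 371.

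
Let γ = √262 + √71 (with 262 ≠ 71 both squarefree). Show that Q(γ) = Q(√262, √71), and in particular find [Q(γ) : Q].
[Q(γ) : Q] = 4 (equivalently, Q(γ) = Q(√262, √71))

Obviously Q(γ) ⊆ Q(√262, √71), and [Q(√262, √71):Q] = 4 (since 262, 71 are distinct squarefree integers > 1 with 18602 not a perfect square). To show equality we compute the minimal polynomial of γ. From γ = √262 + √71: γ^2 = 262 + 2√(18602) + 71 = 333 + 2√(18602), so γ^2 - 333 = 2√(18602); squaring, (γ^2 - 333)^2 = 4·18602, i.e. γ^4 - 666γ^2 + 110889 - 74408 = 0, i.e. γ^4 - 666γ^2 + 36481 = 0. So γ is a root of x^4 - 666x^2 + 36481. This polynomial is irreducible over Q: it has no rational root (each ±√262 ± √71 is irrational), and any factorization into two quadratics over Q would force √(18602) ∈ Q (pairing opposite roots) or √262, √71 ∈ Q (other pairings), all impossible. Hence [Q(γ):Q] = 4 = [Q(√262, √71):Q], so Q(γ) = Q(√262, √71).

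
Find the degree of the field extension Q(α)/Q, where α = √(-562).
[Q(α):Q] = 2

[Q(α):Q] equals the degree of the minimal polynomial of α. Here α^2 = -562 and x^2 + 562 is irreducible (d = -562 is squarefree, ≠ 1, hence not a square), so deg(m_α) = 2. Thus [Q(α):Q] = 2.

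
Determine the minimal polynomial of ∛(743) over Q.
m_α(x) = x^3 - 743

α satisfies α^3 = 743, so x^3 - 743 annihilates α. By the rational root test, a rational root p/q (in lowest terms) of x^3 - 743 would satisfy p^3 = 743 q^3, forcing q = 1 and p^3 = 743; but 743 is not a perfect cube, contradiction. A monic cubic over Q with no rational root is irreducible (any nontrivial factorization would include a linear factor). Hence x^3 - 743 is the minimal polynomial of α, and in particular [Q(α):Q] = 3.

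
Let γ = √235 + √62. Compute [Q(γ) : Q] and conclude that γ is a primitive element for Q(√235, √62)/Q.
[Q(γ) : Q] = 4 (equivalently, Q(γ) = Q(√235, √62))

Obviously Q(γ) ⊆ Q(√235, √62), and [Q(√235, √62):Q] = 4 (since 235, 62 are distinct squarefree integers > 1 with 14570 not a perfect square). To show equality we compute the minimal polynomial of γ. From γ = √235 + √62: γ^2 = 235 + 2√(14570) + 62 = 297 + 2√(14570), so γ^2 - 297 = 2√(14570); squaring, (γ^2 - 297)^2 = 4·14570, i.e. γ^4 - 594γ^2 + 88209 - 58280 = 0, i.e. γ^4 - 594γ^2 + 29929 = 0. So γ is a root of x^4 - 594x^2 + 29929. This polynomial is irreducible over Q: it has no rational root (each ±√235 ± √62 is irrational), and any factorization into two quadratics over Q would force √(14570) ∈ Q (pairing opposite roots) or √235, √62 ∈ Q (other pairings), all impossible. Hence [Q(γ):Q] = 4 = [Q(√235, √62):Q], so Q(γ) = Q(√235, √62).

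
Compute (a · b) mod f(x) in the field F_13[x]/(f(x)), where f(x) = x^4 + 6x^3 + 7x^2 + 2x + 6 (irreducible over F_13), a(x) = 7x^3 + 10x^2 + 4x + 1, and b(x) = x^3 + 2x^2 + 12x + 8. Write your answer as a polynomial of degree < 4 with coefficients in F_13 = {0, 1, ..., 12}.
a · b ≡ 10x^3 + 8x^2 + 7 (mod f(x))

Multiply in F_13[x]: a(x)·b(x) = (7x^3 + 10x^2 + 4x + 1)·(x^3 + 2x^2 + 12x + 8) = 7x^6 + 11x^5 + 4x^4 + 3x^3 + 5x + 8. This has degree ≥ 4, so divide by f(x) over F_13: 7x^6 + 11x^5 + 4x^4 + 3x^3 + 5x + 8 = (7x^2 + 8x + 11)·(x^4 + 6x^3 + 7x^2 + 2x + 6) + (10x^3 + 8x^2 + 7). Hence a·b ≡ 10x^3 + 8x^2 + 7 (mod f). (F_13[x]/(f) is a field with 13^4 = 28561 elements since f is irreducible of degree 4.)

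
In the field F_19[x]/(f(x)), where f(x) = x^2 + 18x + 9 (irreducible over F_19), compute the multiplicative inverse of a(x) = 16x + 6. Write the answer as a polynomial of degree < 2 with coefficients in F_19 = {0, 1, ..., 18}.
a(x)^(-1) ≡ 15x + 15 (mod f(x))

Since f is irreducible over F_19, F_19[x]/(f) is a field and a(x) ≠ 0 has an inverse. Apply the extended Euclidean algorithm to f(x) and a(x) in F_19[x]: f(x) = (6x + 6)·a(x) + (11). The last nonzero remainder is the constant 11 = gcd(f, a) in F_19. Back-substituting through the division chain expresses 11 = s(x)·a(x) + t(x)·f(x) with s(x) ≡ 13x + 13 (mod f), so (13x + 13)·a(x) ≡ 11 (mod f). Multiplying by 11^(-1) ≡ 7 in F_19 gives a(x)^(-1) ≡ 7·(13x + 13) ≡ 15x + 15 (mod f). Check: (16x + 6)·(15x + 15) = 12x^2 + 7x + 14 ≡ 1 (mod x^2 + 18x + 9).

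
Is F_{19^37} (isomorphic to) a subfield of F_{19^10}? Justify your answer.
No: F_{19^37} is not a subfield of F_{19^10}

F_{p^m} embeds in F_{p^n} iff m | n. Here 37 ∤ 10 (since 10 = 0·37 + 10 with remainder 10 ≠ 0), so F_{19^37} is not a subfield of F_{19^10}. Equivalently: if it were, the tower law would give 37 = [F_{19^37}:F_19] dividing [F_{19^10}:F_19] = 10, contradiction.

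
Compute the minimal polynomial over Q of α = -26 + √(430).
m_α(x) = x^2 + 52x + 246

From α + 26 = √(430), squaring gives (α + 26)^2 = 430, i.e. α^2 + 52α + 676 = 430, so α^2 + 52α + 246 = 0. The discriminant of x^2 + 52x + 246 is (52)^2 - 4·(246) = 2704 - 984 = 1720, and 4·(430) is not a perfect square in Q since 430 is squarefree and ≠ 1. Hence x^2 + 52x + 246 is irreducible over Q and is the minimal polynomial of α.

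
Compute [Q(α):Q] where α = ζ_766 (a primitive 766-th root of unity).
[Q(α):Q] = 382

The minimal polynomial of ζ_766 over Q is the 766-th cyclotomic polynomial Φ_766(x), which is irreducible over Q and has degree φ(766) = 382. Hence [Q(α):Q] = φ(766) = 382.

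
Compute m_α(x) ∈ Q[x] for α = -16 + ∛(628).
m_α(x) = x^3 + 48x^2 + 768x + 3468

Set β = α + 16 = ∛(628), so β^3 = 628. Then (α + 16)^3 - 628 = 0, i.e. α is a root of g(x) = (x + 16)^3 - 628 = x^3 + 48x^2 + 768x + 3468. Since g(x) = h(x + 16) where h(x) = x^3 - 628, and h is irreducible over Q (because 628 is not a perfect cube, so h has no rational root, and a monic cubic with no rational root is irreducible), g is also irreducible (irreducibility is preserved under the substitution x → x + 16). Hence m_α(x) = x^3 + 48x^2 + 768x + 3468.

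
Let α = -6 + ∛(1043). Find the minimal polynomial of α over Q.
m_α(x) = x^3 + 18x^2 + 108x - 827

Set β = α + 6 = ∛(1043), so β^3 = 1043. Then (α + 6)^3 - 1043 = 0, i.e. α is a root of g(x) = (x + 6)^3 - 1043 = x^3 + 18x^2 + 108x - 827. Since g(x) = h(x + 6) where h(x) = x^3 - 1043, and h is irreducible over Q (because 1043 is not a perfect cube, so h has no rational root, and a monic cubic with no rational root is irreducible), g is also irreducible (irreducibility is preserved under the substitution x → x + 6). Hence m_α(x) = x^3 + 18x^2 + 108x - 827.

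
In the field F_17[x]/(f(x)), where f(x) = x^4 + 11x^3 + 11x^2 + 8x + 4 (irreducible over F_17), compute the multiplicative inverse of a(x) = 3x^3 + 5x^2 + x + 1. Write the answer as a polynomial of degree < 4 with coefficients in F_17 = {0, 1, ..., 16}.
a(x)^(-1) ≡ 14x^3 + 9x^2 + 14x + 14 (mod f(x))

Since f is irreducible over F_17, F_17[x]/(f) is a field and a(x) ≠ 0 has an inverse. Apply the extended Euclidean algorithm to f(x) and a(x) in F_17[x]: f(x) = (6x + 5)·a(x) + (14x^2 + 14x + 16);  a(x) = (16x + 5)·(14x^2 + 14x + 16) + (15x + 6);  (14x^2 + 14x + 16) = (10x + 6)·(15x + 6) + (14). The last nonzero remainder is the constant 14 = gcd(f, a) in F_17. Back-substituting through the division chain expresses 14 = s(x)·a(x) + t(x)·f(x) with s(x) ≡ 9x^3 + 7x^2 + 9x + 9 (mod f), so (9x^3 + 7x^2 + 9x + 9)·a(x) ≡ 14 (mod f). Multiplying by 14^(-1) ≡ 11 in F_17 gives a(x)^(-1) ≡ 11·(9x^3 + 7x^2 + 9x + 9) ≡ 14x^3 + 9x^2 + 14x + 14 (mod f). Check: (3x^3 + 5x^2 + x + 1)·(14x^3 + 9x^2 + 14x + 14) = 8x^6 + 12x^5 + 16x^4 + 16x^3 + 8x^2 + 11x + 14 ≡ 1 (mod x^4 + 11x^3 + 11x^2 + 8x + 4).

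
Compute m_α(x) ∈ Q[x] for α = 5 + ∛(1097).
m_α(x) = x^3 - 15x^2 + 75x - 1222

Set β = α - 5 = ∛(1097), so β^3 = 1097. Then (α - 5)^3 - 1097 = 0, i.e. α is a root of g(x) = (x - 5)^3 - 1097 = x^3 - 15x^2 + 75x - 1222. Since g(x) = h(x - 5) where h(x) = x^3 - 1097, and h is irreducible over Q (because 1097 is not a perfect cube, so h has no rational root, and a monic cubic with no rational root is irreducible), g is also irreducible (irreducibility is preserved under the substitution x → x - 5). Hence m_α(x) = x^3 - 15x^2 + 75x - 1222.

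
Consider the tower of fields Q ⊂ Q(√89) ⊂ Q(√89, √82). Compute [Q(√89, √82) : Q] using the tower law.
[Q(√89, √82) : Q] = 4

[Q(√89):Q] = 2 (min poly x^2 - 89, irreducible since 89 is squarefree > 1). For the top step, suppose √82 ∈ Q(√89), say √82 = c + d√89 with c, d ∈ Q. Squaring: 82 = c^2 + 89d^2 + 2cd√89. Since √89 ∉ Q this forces 2cd = 0. If d = 0 then √82 = c ∈ Q, contradicting 82 squarefree > 1. If c = 0 then 82 = 89d^2, so 89·82 = (89d)^2 is a perfect square in Q — but 89·82 = 7298 is not a perfect square (since 89 and 82 are distinct squarefree integers). Contradiction. Hence √82 ∉ Q(√89), so x^2 - 82 stays irreducible over Q(√89) and [Q(√89, √82) : Q(√89)] = 2. By the tower law, [Q(√89, √82) : Q] = 2 · 2 = 4.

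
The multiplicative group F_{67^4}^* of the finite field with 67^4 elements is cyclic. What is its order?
|F_{67^4}^*| = 20151120

F_{67^4} has 67^4 = 20151121 elements; its multiplicative group consists of all nonzero elements, so |F_{67^4}^*| = 20151121 - 1 = 20151120. (It is cyclic since any finite subgroup of the multiplicative group of a field is cyclic.)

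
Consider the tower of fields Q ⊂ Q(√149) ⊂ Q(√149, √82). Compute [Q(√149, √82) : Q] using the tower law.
[Q(√149, √82) : Q] = 4

[Q(√149):Q] = 2 (min poly x^2 - 149, irreducible since 149 is squarefree > 1). For the top step, suppose √82 ∈ Q(√149), say √82 = c + d√149 with c, d ∈ Q. Squaring: 82 = c^2 + 149d^2 + 2cd√149. Since √149 ∉ Q this forces 2cd = 0. If d = 0 then √82 = c ∈ Q, contradicting 82 squarefree > 1. If c = 0 then 82 = 149d^2, so 149·82 = (149d)^2 is a perfect square in Q — but 149·82 = 12218 is not a perfect square (since 149 and 82 are distinct squarefree integers). Contradiction. Hence √82 ∉ Q(√149), so x^2 - 82 stays irreducible over Q(√149) and [Q(√149, √82) : Q(√149)] = 2. By the tower law, [Q(√149, √82) : Q] = 2 · 2 = 4.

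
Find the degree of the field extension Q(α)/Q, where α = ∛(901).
[Q(α):Q] = 3

The minimal polynomial of α is x^3 - 901, irreducible over Q since 901 is not a perfect cube (so x^3 - 901 has no rational root). Hence [Q(α):Q] = deg(m_α) = 3.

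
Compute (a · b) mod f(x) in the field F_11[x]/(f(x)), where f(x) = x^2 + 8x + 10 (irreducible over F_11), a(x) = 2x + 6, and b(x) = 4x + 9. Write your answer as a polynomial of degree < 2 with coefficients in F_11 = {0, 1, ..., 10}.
a · b ≡ 7 (mod f(x))

Multiply in F_11[x]: a(x)·b(x) = (2x + 6)·(4x + 9) = 8x^2 + 9x + 10. This has degree ≥ 2, so divide by f(x) over F_11: 8x^2 + 9x + 10 = (8)·(x^2 + 8x + 10) + (7). Hence a·b ≡ 7 (mod f). (F_11[x]/(f) is a field with 11^2 = 121 elements since f is irreducible of degree 2.)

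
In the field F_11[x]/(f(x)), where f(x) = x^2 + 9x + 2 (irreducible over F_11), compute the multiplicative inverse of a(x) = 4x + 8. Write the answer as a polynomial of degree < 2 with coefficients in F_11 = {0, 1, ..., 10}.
a(x)^(-1) ≡ 3x + 10 (mod f(x))

Since f is irreducible over F_11, F_11[x]/(f) is a field and a(x) ≠ 0 has an inverse. Apply the extended Euclidean algorithm to f(x) and a(x) in F_11[x]: f(x) = (3x + 10)·a(x) + (10). The last nonzero remainder is the constant 10 = gcd(f, a) in F_11. Back-substituting through the division chain expresses 10 = s(x)·a(x) + t(x)·f(x) with s(x) ≡ 8x + 1 (mod f), so (8x + 1)·a(x) ≡ 10 (mod f). Multiplying by 10^(-1) ≡ 10 in F_11 gives a(x)^(-1) ≡ 10·(8x + 1) ≡ 3x + 10 (mod f). Check: (4x + 8)·(3x + 10) = x^2 + 9x + 3 ≡ 1 (mod x^2 + 9x + 2).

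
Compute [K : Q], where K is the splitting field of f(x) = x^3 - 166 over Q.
[K : Q] = 6

The roots of x^3 - 166 are ∛166, ω∛166, ω^2∛166 where ω = e^(2πi/3) is a primitive cube root of unity, so K = Q(∛166, ω). Now [Q(∛166):Q] = 3 (since 166 is not a perfect cube, x^3 - 166 is irreducible) and [Q(ω):Q] = 2. Both 2 and 3 divide [K:Q], and [K:Q] ≤ 3·2 = 6, so [K:Q] = 6. (Equivalently: Q(∛166) ⊂ R but ω ∉ R, so [K : Q(∛166)] = 2.)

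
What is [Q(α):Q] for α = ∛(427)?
[Q(α):Q] = 3

The minimal polynomial of α is x^3 - 427, irreducible over Q since 427 is not a perfect cube (so x^3 - 427 has no rational root). Hence [Q(α):Q] = deg(m_α) = 3.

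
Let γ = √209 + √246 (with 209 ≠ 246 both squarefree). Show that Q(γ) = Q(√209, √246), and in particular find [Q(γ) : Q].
[Q(γ) : Q] = 4 (equivalently, Q(γ) = Q(√209, √246))

Obviously Q(γ) ⊆ Q(√209, √246), and [Q(√209, √246):Q] = 4 (since 209, 246 are distinct squarefree integers > 1 with 51414 not a perfect square). To show equality we compute the minimal polynomial of γ. From γ = √209 + √246: γ^2 = 209 + 2√(51414) + 246 = 455 + 2√(51414), so γ^2 - 455 = 2√(51414); squaring, (γ^2 - 455)^2 = 4·51414, i.e. γ^4 - 910γ^2 + 207025 - 205656 = 0, i.e. γ^4 - 910γ^2 + 1369 = 0. So γ is a root of x^4 - 910x^2 + 1369. This polynomial is irreducible over Q: it has no rational root (each ±√209 ± √246 is irrational), and any factorization into two quadratics over Q would force √(51414) ∈ Q (pairing opposite roots) or √209, √246 ∈ Q (other pairings), all impossible. Hence [Q(γ):Q] = 4 = [Q(√209, √246):Q], so Q(γ) = Q(√209, √246).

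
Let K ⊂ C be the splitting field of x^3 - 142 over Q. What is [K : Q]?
[K : Q] = 6

The roots of x^3 - 142 are ∛142, ω∛142, ω^2∛142 where ω = e^(2πi/3) is a primitive cube root of unity, so K = Q(∛142, ω). Now [Q(∛142):Q] = 3 (since 142 is not a perfect cube, x^3 - 142 is irreducible) and [Q(ω):Q] = 2. Both 2 and 3 divide [K:Q], and [K:Q] ≤ 3·2 = 6, so [K:Q] = 6. (Equivalently: Q(∛142) ⊂ R but ω ∉ R, so [K : Q(∛142)] = 2.)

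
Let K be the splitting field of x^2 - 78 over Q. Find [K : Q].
[K : Q] = 2

f(x) = x^2 - 78 factors as (x - √78)(x + √78). The splitting field is K = Q(√78). Since 78 is squarefree and > 1, it is not a perfect square, so x^2 - 78 is irreducible over Q and [Q(√78) : Q] = 2. Hence [K : Q] = 2.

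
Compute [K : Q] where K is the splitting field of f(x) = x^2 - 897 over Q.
[K : Q] = 2

f(x) = x^2 - 897 factors as (x - √897)(x + √897). The splitting field is K = Q(√897). Since 897 is squarefree and > 1, it is not a perfect square, so x^2 - 897 is irreducible over Q and [Q(√897) : Q] = 2. Hence [K : Q] = 2.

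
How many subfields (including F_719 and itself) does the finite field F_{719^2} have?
F_{719^2} has 2 subfields

The subfields of F_{p^n} are exactly the fields F_{p^d} for d | n (each is the fixed field of the unique index-d subgroup of Gal(F_{p^n}/F_p) ≅ Z/nZ). The divisors of n = 2 are {1, 2}, giving 2 subfields: F_{719^1}, F_{719^2}.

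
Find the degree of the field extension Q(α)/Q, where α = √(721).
[Q(α):Q] = 2

[Q(α):Q] equals the degree of the minimal polynomial of α. Here α^2 = 721 and x^2 - 721 is irreducible (d = 721 is squarefree, ≠ 1, hence not a square), so deg(m_α) = 2. Thus [Q(α):Q] = 2.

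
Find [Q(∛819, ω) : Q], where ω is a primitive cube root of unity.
[Q(∛819, ω) : Q] = 6

[Q(∛819):Q] = 3 (min poly x^3 - 819, irreducible since 819 is not a perfect cube). [Q(ω):Q] = 2 (min poly x^2 + x + 1). Since Q(∛819) ⊂ R and ω ∉ R, we have ω ∉ Q(∛819), so x^2 + x + 1 remains irreducible over Q(∛819) and [Q(∛819, ω) : Q(∛819)] = 2. By the tower law, [Q(∛819, ω) : Q] = 3 · 2 = 6. (In fact Q(∛819, ω) is the splitting field of x^3 - 819 over Q.)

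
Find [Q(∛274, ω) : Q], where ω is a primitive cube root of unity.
[Q(∛274, ω) : Q] = 6

[Q(∛274):Q] = 3 (min poly x^3 - 274, irreducible since 274 is not a perfect cube). [Q(ω):Q] = 2 (min poly x^2 + x + 1). Since Q(∛274) ⊂ R and ω ∉ R, we have ω ∉ Q(∛274), so x^2 + x + 1 remains irreducible over Q(∛274) and [Q(∛274, ω) : Q(∛274)] = 2. By the tower law, [Q(∛274, ω) : Q] = 3 · 2 = 6. (In fact Q(∛274, ω) is the splitting field of x^3 - 274 over Q.)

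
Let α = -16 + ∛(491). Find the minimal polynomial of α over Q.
m_α(x) = x^3 + 48x^2 + 768x + 3605

Set β = α + 16 = ∛(491), so β^3 = 491. Then (α + 16)^3 - 491 = 0, i.e. α is a root of g(x) = (x + 16)^3 - 491 = x^3 + 48x^2 + 768x + 3605. Since g(x) = h(x + 16) where h(x) = x^3 - 491, and h is irreducible over Q (because 491 is not a perfect cube, so h has no rational root, and a monic cubic with no rational root is irreducible), g is also irreducible (irreducibility is preserved under the substitution x → x + 16). Hence m_α(x) = x^3 + 48x^2 + 768x + 3605.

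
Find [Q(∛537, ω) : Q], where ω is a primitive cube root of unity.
[Q(∛537, ω) : Q] = 6

[Q(∛537):Q] = 3 (min poly x^3 - 537, irreducible since 537 is not a perfect cube). [Q(ω):Q] = 2 (min poly x^2 + x + 1). Since Q(∛537) ⊂ R and ω ∉ R, we have ω ∉ Q(∛537), so x^2 + x + 1 remains irreducible over Q(∛537) and [Q(∛537, ω) : Q(∛537)] = 2. By the tower law, [Q(∛537, ω) : Q] = 3 · 2 = 6. (In fact Q(∛537, ω) is the splitting field of x^3 - 537 over Q.)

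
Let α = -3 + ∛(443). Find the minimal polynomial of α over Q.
m_α(x) = x^3 + 9x^2 + 27x - 416

Set β = α + 3 = ∛(443), so β^3 = 443. Then (α + 3)^3 - 443 = 0, i.e. α is a root of g(x) = (x + 3)^3 - 443 = x^3 + 9x^2 + 27x - 416. Since g(x) = h(x + 3) where h(x) = x^3 - 443, and h is irreducible over Q (because 443 is not a perfect cube, so h has no rational root, and a monic cubic with no rational root is irreducible), g is also irreducible (irreducibility is preserved under the substitution x → x + 3). Hence m_α(x) = x^3 + 9x^2 + 27x - 416.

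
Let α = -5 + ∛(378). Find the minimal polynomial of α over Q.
m_α(x) = x^3 + 15x^2 + 75x - 253

Set β = α + 5 = ∛(378), so β^3 = 378. Then (α + 5)^3 - 378 = 0, i.e. α is a root of g(x) = (x + 5)^3 - 378 = x^3 + 15x^2 + 75x - 253. Since g(x) = h(x + 5) where h(x) = x^3 - 378, and h is irreducible over Q (because 378 is not a perfect cube, so h has no rational root, and a monic cubic with no rational root is irreducible), g is also irreducible (irreducibility is preserved under the substitution x → x + 5). Hence m_α(x) = x^3 + 15x^2 + 75x - 253.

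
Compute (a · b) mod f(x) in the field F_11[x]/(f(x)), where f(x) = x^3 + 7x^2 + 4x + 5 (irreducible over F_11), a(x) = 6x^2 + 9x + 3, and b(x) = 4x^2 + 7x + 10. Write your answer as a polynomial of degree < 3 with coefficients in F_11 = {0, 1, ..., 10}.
a · b ≡ 9x^2 + 10x + 7 (mod f(x))

Multiply in F_11[x]: a(x)·b(x) = (6x^2 + 9x + 3)·(4x^2 + 7x + 10) = 2x^4 + x^3 + 3x^2 + x + 8. This has degree ≥ 3, so divide by f(x) over F_11: 2x^4 + x^3 + 3x^2 + x + 8 = (2x + 9)·(x^3 + 7x^2 + 4x + 5) + (9x^2 + 10x + 7). Hence a·b ≡ 9x^2 + 10x + 7 (mod f). (F_11[x]/(f) is a field with 11^3 = 1331 elements since f is irreducible of degree 3.)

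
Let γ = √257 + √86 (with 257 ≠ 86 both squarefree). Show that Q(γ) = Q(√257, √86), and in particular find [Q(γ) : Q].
[Q(γ) : Q] = 4 (equivalently, Q(γ) = Q(√257, √86))

Obviously Q(γ) ⊆ Q(√257, √86), and [Q(√257, √86):Q] = 4 (since 257, 86 are distinct squarefree integers > 1 with 22102 not a perfect square). To show equality we compute the minimal polynomial of γ. From γ = √257 + √86: γ^2 = 257 + 2√(22102) + 86 = 343 + 2√(22102), so γ^2 - 343 = 2√(22102); squaring, (γ^2 - 343)^2 = 4·22102, i.e. γ^4 - 686γ^2 + 117649 - 88408 = 0, i.e. γ^4 - 686γ^2 + 29241 = 0. So γ is a root of x^4 - 686x^2 + 29241. This polynomial is irreducible over Q: it has no rational root (each ±√257 ± √86 is irrational), and any factorization into two quadratics over Q would force √(22102) ∈ Q (pairing opposite roots) or √257, √86 ∈ Q (other pairings), all impossible. Hence [Q(γ):Q] = 4 = [Q(√257, √86):Q], so Q(γ) = Q(√257, √86).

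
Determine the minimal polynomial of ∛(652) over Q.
m_α(x) = x^3 - 652

α satisfies α^3 = 652, so x^3 - 652 annihilates α. By the rational root test, a rational root p/q (in lowest terms) of x^3 - 652 would satisfy p^3 = 652 q^3, forcing q = 1 and p^3 = 652; but 652 is not a perfect cube, contradiction. A monic cubic over Q with no rational root is irreducible (any nontrivial factorization would include a linear factor). Hence x^3 - 652 is the minimal polynomial of α, and in particular [Q(α):Q] = 3.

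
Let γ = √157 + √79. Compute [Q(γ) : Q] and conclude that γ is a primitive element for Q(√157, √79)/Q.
[Q(γ) : Q] = 4 (equivalently, Q(γ) = Q(√157, √79))

Obviously Q(γ) ⊆ Q(√157, √79), and [Q(√157, √79):Q] = 4 (since 157, 79 are distinct squarefree integers > 1 with 12403 not a perfect square). To show equality we compute the minimal polynomial of γ. From γ = √157 + √79: γ^2 = 157 + 2√(12403) + 79 = 236 + 2√(12403), so γ^2 - 236 = 2√(12403); squaring, (γ^2 - 236)^2 = 4·12403, i.e. γ^4 - 472γ^2 + 55696 - 49612 = 0, i.e. γ^4 - 472γ^2 + 6084 = 0. So γ is a root of x^4 - 472x^2 + 6084. This polynomial is irreducible over Q: it has no rational root (each ±√157 ± √79 is irrational), and any factorization into two quadratics over Q would force √(12403) ∈ Q (pairing opposite roots) or √157, √79 ∈ Q (other pairings), all impossible. Hence [Q(γ):Q] = 4 = [Q(√157, √79):Q], so Q(γ) = Q(√157, √79).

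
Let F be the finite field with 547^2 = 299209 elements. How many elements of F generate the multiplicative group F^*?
There are φ(299208) = 78336 primitive elements

F_q^* is cyclic of order q - 1 = 299208. A cyclic group of order m has exactly φ(m) generators. Here m = 299208 = 2^3 · 3 · 7 · 13 · 137, so the number of primitive elements is φ(299208) = 78336.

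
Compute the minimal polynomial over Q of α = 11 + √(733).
m_α(x) = x^2 - 22x - 612

From α - 11 = √(733), squaring gives (α - 11)^2 = 733, i.e. α^2 - 22α + 121 = 733, so α^2 - 22α - 612 = 0. The discriminant of x^2 - 22x - 612 is (-22)^2 - 4·(-612) = 484 + 2448 = 2932, and 4·(733) is not a perfect square in Q since 733 is squarefree and ≠ 1. Hence x^2 - 22x - 612 is irreducible over Q and is the minimal polynomial of α.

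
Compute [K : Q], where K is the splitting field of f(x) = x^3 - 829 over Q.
[K : Q] = 6

The roots of x^3 - 829 are ∛829, ω∛829, ω^2∛829 where ω = e^(2πi/3) is a primitive cube root of unity, so K = Q(∛829, ω). Now [Q(∛829):Q] = 3 (since 829 is not a perfect cube, x^3 - 829 is irreducible) and [Q(ω):Q] = 2. Both 2 and 3 divide [K:Q], and [K:Q] ≤ 3·2 = 6, so [K:Q] = 6. (Equivalently: Q(∛829) ⊂ R but ω ∉ R, so [K : Q(∛829)] = 2.)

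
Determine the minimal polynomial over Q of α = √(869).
m_α(x) = x^2 - 869

α satisfies α^2 - 869 = 0, so x^2 - 869 annihilates α. Since d = 869 is squarefree and ≠ 1, it is not a perfect square in Q, so x^2 - 869 has no rational root and is therefore irreducible over Q (a degree-2 polynomial over a field is irreducible iff it has no root). Hence m_α(x) = x^2 - 869.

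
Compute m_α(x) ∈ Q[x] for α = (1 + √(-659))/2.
m_α(x) = x^2 - x + 165

From 2α - 1 = √(-659), squaring gives (2α - 1)^2 = -659, i.e. 4α^2 - 4α + 1 = -659, so α^2 - α + (1 + 659)/4 = 0. Since -659 ≡ 1 (mod 4), (1 + 659)/4 = 165 ∈ Z. The polynomial x^2 - x + 165 has discriminant 1 - 4·(165) = -659, which is not a perfect square in Q (d = -659 is squarefree and ≠ 1), so x^2 - x + 165 is irreducible over Q. It is the minimal polynomial of α.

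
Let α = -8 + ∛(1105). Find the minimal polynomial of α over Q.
m_α(x) = x^3 + 24x^2 + 192x - 593

Set β = α + 8 = ∛(1105), so β^3 = 1105. Then (α + 8)^3 - 1105 = 0, i.e. α is a root of g(x) = (x + 8)^3 - 1105 = x^3 + 24x^2 + 192x - 593. Since g(x) = h(x + 8) where h(x) = x^3 - 1105, and h is irreducible over Q (because 1105 is not a perfect cube, so h has no rational root, and a monic cubic with no rational root is irreducible), g is also irreducible (irreducibility is preserved under the substitution x → x + 8). Hence m_α(x) = x^3 + 24x^2 + 192x - 593.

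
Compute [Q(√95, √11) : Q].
[Q(√95, √11) : Q] = 4

[Q(√95):Q] = 2 (min poly x^2 - 95, irreducible since 95 is squarefree > 1). For the top step, suppose √11 ∈ Q(√95), say √11 = c + d√95 with c, d ∈ Q. Squaring: 11 = c^2 + 95d^2 + 2cd√95. Since √95 ∉ Q this forces 2cd = 0. If d = 0 then √11 = c ∈ Q, contradicting 11 squarefree > 1. If c = 0 then 11 = 95d^2, so 95·11 = (95d)^2 is a perfect square in Q — but 95·11 = 1045 is not a perfect square (since 95 and 11 are distinct squarefree integers). Contradiction. Hence √11 ∉ Q(√95), so x^2 - 11 stays irreducible over Q(√95) and [Q(√95, √11) : Q(√95)] = 2. By the tower law, [Q(√95, √11) : Q] = 2 · 2 = 4.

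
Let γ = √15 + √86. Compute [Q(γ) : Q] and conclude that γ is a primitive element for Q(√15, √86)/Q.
[Q(γ) : Q] = 4 (equivalently, Q(γ) = Q(√15, √86))

Obviously Q(γ) ⊆ Q(√15, √86), and [Q(√15, √86):Q] = 4 (since 15, 86 are distinct squarefree integers > 1 with 1290 not a perfect square). To show equality we compute the minimal polynomial of γ. From γ = √15 + √86: γ^2 = 15 + 2√(1290) + 86 = 101 + 2√(1290), so γ^2 - 101 = 2√(1290); squaring, (γ^2 - 101)^2 = 4·1290, i.e. γ^4 - 202γ^2 + 10201 - 5160 = 0, i.e. γ^4 - 202γ^2 + 5041 = 0. So γ is a root of x^4 - 202x^2 + 5041. This polynomial is irreducible over Q: it has no rational root (each ±√15 ± √86 is irrational), and any factorization into two quadratics over Q would force √(1290) ∈ Q (pairing opposite roots) or √15, √86 ∈ Q (other pairings), all impossible. Hence [Q(γ):Q] = 4 = [Q(√15, √86):Q], so Q(γ) = Q(√15, √86).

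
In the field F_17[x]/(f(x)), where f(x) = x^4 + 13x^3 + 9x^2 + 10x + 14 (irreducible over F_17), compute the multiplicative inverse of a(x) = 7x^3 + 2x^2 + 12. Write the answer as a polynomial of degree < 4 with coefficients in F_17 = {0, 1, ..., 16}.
a(x)^(-1) ≡ 7x^3 + 15x^2 + 15x + 1 (mod f(x))

Since f is irreducible over F_17, F_17[x]/(f) is a field and a(x) ≠ 0 has an inverse. Apply the extended Euclidean algorithm to f(x) and a(x) in F_17[x]: f(x) = (5x + 15)·a(x) + (13x^2 + x + 4);  a(x) = (11x + 15)·(13x^2 + x + 4) + (9x + 3);  (13x^2 + x + 4) = (9x + 16)·(9x + 3) + (7). The last nonzero remainder is the constant 7 = gcd(f, a) in F_17. Back-substituting through the division chain expresses 7 = s(x)·a(x) + t(x)·f(x) with s(x) ≡ 15x^3 + 3x^2 + 3x + 7 (mod f), so (15x^3 + 3x^2 + 3x + 7)·a(x) ≡ 7 (mod f). Multiplying by 7^(-1) ≡ 5 in F_17 gives a(x)^(-1) ≡ 5·(15x^3 + 3x^2 + 3x + 7) ≡ 7x^3 + 15x^2 + 15x + 1 (mod f). Check: (7x^3 + 2x^2 + 12)·(7x^3 + 15x^2 + 15x + 1) = 15x^6 + 16x^4 + 2x^3 + 12x^2 + 10x + 12 ≡ 1 (mod x^4 + 13x^3 + 9x^2 + 10x + 14).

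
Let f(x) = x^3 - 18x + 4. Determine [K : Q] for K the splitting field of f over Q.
[K : Q] = 6

By the rational root test, any rational root of the monic integer polynomial f(x) = x^3 - 18x + 4 must be an integer dividing the constant term 4, i.e. one of ±{1, 2, 4}. Evaluating: f(1) = -13, f(-1) = 21, f(2) = -24, f(-2) = 32, f(4) = -4, f(-4) = 12; none is 0, so f has no rational root and is therefore irreducible over Q (a cubic with no linear factor over a field is irreducible). For an irreducible cubic, the Galois group is A_3 or S_3 according as the discriminant disc(f) = -4a^3 - 27b^2 = -4·(-18)^3 - 27·(4)^2 = 22896 is or is not a square in Q. Here disc(f) = 22896 is not a perfect square in Q, so the Galois group of f over Q is not contained in A_3 and must be all of S_3. The splitting field has degree |S_3| = 6 over Q, so [K : Q] = 6.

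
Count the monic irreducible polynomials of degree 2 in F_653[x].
There are 212878 monic irreducible polynomials of degree 2 over F_653

Each element of F_{653^2} that lies in no proper subfield is a root of exactly one monic irreducible of degree 2 over F_653, and each such polynomial has 2 distinct roots in F_{653^2}. By Möbius inversion the count is N_653(2) = (1/2) Σ_{d|2} μ(2/d) · 653^d = (1/2)(μ(2)·653^1 + μ(1)·653^2) = 425756/2 = 212878.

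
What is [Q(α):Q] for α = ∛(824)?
[Q(α):Q] = 3

The minimal polynomial of α is x^3 - 824, irreducible over Q since 824 is not a perfect cube (so x^3 - 824 has no rational root). Hence [Q(α):Q] = deg(m_α) = 3.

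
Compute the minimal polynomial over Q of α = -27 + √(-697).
m_α(x) = x^2 + 54x + 1426

From α + 27 = √(-697), squaring gives (α + 27)^2 = -697, i.e. α^2 + 54α + 729 = -697, so α^2 + 54α + 1426 = 0. The discriminant of x^2 + 54x + 1426 is (54)^2 - 4·(1426) = 2916 - 5704 = -2788, and 4·(-697) is not a perfect square in Q since -697 is squarefree and ≠ 1. Hence x^2 + 54x + 1426 is irreducible over Q and is the minimal polynomial of α.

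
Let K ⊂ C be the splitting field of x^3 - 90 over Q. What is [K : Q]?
[K : Q] = 6

The roots of x^3 - 90 are ∛90, ω∛90, ω^2∛90 where ω = e^(2πi/3) is a primitive cube root of unity, so K = Q(∛90, ω). Now [Q(∛90):Q] = 3 (since 90 is not a perfect cube, x^3 - 90 is irreducible) and [Q(ω):Q] = 2. Both 2 and 3 divide [K:Q], and [K:Q] ≤ 3·2 = 6, so [K:Q] = 6. (Equivalently: Q(∛90) ⊂ R but ω ∉ R, so [K : Q(∛90)] = 2.)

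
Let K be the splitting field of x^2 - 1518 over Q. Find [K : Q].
[K : Q] = 2

f(x) = x^2 - 1518 factors as (x - √1518)(x + √1518). The splitting field is K = Q(√1518). Since 1518 is squarefree and > 1, it is not a perfect square, so x^2 - 1518 is irreducible over Q and [Q(√1518) : Q] = 2. Hence [K : Q] = 2.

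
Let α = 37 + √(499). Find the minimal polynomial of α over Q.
m_α(x) = x^2 - 74x + 870

From α - 37 = √(499), squaring gives (α - 37)^2 = 499, i.e. α^2 - 74α + 1369 = 499, so α^2 - 74α + 870 = 0. The discriminant of x^2 - 74x + 870 is (-74)^2 - 4·(870) = 5476 - 3480 = 1996, and 4·(499) is not a perfect square in Q since 499 is squarefree and ≠ 1. Hence x^2 - 74x + 870 is irreducible over Q and is the minimal polynomial of α.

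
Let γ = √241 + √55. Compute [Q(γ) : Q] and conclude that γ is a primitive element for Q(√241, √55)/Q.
[Q(γ) : Q] = 4 (equivalently, Q(γ) = Q(√241, √55))

Obviously Q(γ) ⊆ Q(√241, √55), and [Q(√241, √55):Q] = 4 (since 241, 55 are distinct squarefree integers > 1 with 13255 not a perfect square). To show equality we compute the minimal polynomial of γ. From γ = √241 + √55: γ^2 = 241 + 2√(13255) + 55 = 296 + 2√(13255), so γ^2 - 296 = 2√(13255); squaring, (γ^2 - 296)^2 = 4·13255, i.e. γ^4 - 592γ^2 + 87616 - 53020 = 0, i.e. γ^4 - 592γ^2 + 34596 = 0. So γ is a root of x^4 - 592x^2 + 34596. This polynomial is irreducible over Q: it has no rational root (each ±√241 ± √55 is irrational), and any factorization into two quadratics over Q would force √(13255) ∈ Q (pairing opposite roots) or √241, √55 ∈ Q (other pairings), all impossible. Hence [Q(γ):Q] = 4 = [Q(√241, √55):Q], so Q(γ) = Q(√241, √55).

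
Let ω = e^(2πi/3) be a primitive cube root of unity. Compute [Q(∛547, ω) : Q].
[Q(∛547, ω) : Q] = 6

[Q(∛547):Q] = 3 (min poly x^3 - 547, irreducible since 547 is not a perfect cube). [Q(ω):Q] = 2 (min poly x^2 + x + 1). Since Q(∛547) ⊂ R and ω ∉ R, we have ω ∉ Q(∛547), so x^2 + x + 1 remains irreducible over Q(∛547) and [Q(∛547, ω) : Q(∛547)] = 2. By the tower law, [Q(∛547, ω) : Q] = 3 · 2 = 6. (In fact Q(∛547, ω) is the splitting field of x^3 - 547 over Q.)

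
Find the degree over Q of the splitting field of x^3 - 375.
[K : Q] = 6

The roots of x^3 - 375 are ∛375, ω∛375, ω^2∛375 where ω = e^(2πi/3) is a primitive cube root of unity, so K = Q(∛375, ω). Now [Q(∛375):Q] = 3 (since 375 is not a perfect cube, x^3 - 375 is irreducible) and [Q(ω):Q] = 2. Both 2 and 3 divide [K:Q], and [K:Q] ≤ 3·2 = 6, so [K:Q] = 6. (Equivalently: Q(∛375) ⊂ R but ω ∉ R, so [K : Q(∛375)] = 2.)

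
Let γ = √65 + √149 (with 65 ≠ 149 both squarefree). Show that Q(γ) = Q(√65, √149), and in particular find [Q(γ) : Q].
[Q(γ) : Q] = 4 (equivalently, Q(γ) = Q(√65, √149))

Obviously Q(γ) ⊆ Q(√65, √149), and [Q(√65, √149):Q] = 4 (since 65, 149 are distinct squarefree integers > 1 with 9685 not a perfect square). To show equality we compute the minimal polynomial of γ. From γ = √65 + √149: γ^2 = 65 + 2√(9685) + 149 = 214 + 2√(9685), so γ^2 - 214 = 2√(9685); squaring, (γ^2 - 214)^2 = 4·9685, i.e. γ^4 - 428γ^2 + 45796 - 38740 = 0, i.e. γ^4 - 428γ^2 + 7056 = 0. So γ is a root of x^4 - 428x^2 + 7056. This polynomial is irreducible over Q: it has no rational root (each ±√65 ± √149 is irrational), and any factorization into two quadratics over Q would force √(9685) ∈ Q (pairing opposite roots) or √65, √149 ∈ Q (other pairings), all impossible. Hence [Q(γ):Q] = 4 = [Q(√65, √149):Q], so Q(γ) = Q(√65, √149).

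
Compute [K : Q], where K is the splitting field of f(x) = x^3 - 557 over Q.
[K : Q] = 6

The roots of x^3 - 557 are ∛557, ω∛557, ω^2∛557 where ω = e^(2πi/3) is a primitive cube root of unity, so K = Q(∛557, ω). Now [Q(∛557):Q] = 3 (since 557 is not a perfect cube, x^3 - 557 is irreducible) and [Q(ω):Q] = 2. Both 2 and 3 divide [K:Q], and [K:Q] ≤ 3·2 = 6, so [K:Q] = 6. (Equivalently: Q(∛557) ⊂ R but ω ∉ R, so [K : Q(∛557)] = 2.)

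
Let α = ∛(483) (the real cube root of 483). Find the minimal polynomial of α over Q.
m_α(x) = x^3 - 483

α satisfies α^3 = 483, so x^3 - 483 annihilates α. By the rational root test, a rational root p/q (in lowest terms) of x^3 - 483 would satisfy p^3 = 483 q^3, forcing q = 1 and p^3 = 483; but 483 is not a perfect cube, contradiction. A monic cubic over Q with no rational root is irreducible (any nontrivial factorization would include a linear factor). Hence x^3 - 483 is the minimal polynomial of α, and in particular [Q(α):Q] = 3.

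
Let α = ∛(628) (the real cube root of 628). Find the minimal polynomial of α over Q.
m_α(x) = x^3 - 628

α satisfies α^3 = 628, so x^3 - 628 annihilates α. By the rational root test, a rational root p/q (in lowest terms) of x^3 - 628 would satisfy p^3 = 628 q^3, forcing q = 1 and p^3 = 628; but 628 is not a perfect cube, contradiction. A monic cubic over Q with no rational root is irreducible (any nontrivial factorization would include a linear factor). Hence x^3 - 628 is the minimal polynomial of α, and in particular [Q(α):Q] = 3.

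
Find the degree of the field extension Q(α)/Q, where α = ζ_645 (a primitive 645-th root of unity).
[Q(α):Q] = 336

The minimal polynomial of ζ_645 over Q is the 645-th cyclotomic polynomial Φ_645(x), which is irreducible over Q and has degree φ(645) = 336. Hence [Q(α):Q] = φ(645) = 336.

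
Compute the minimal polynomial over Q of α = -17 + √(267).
m_α(x) = x^2 + 34x + 22

From α + 17 = √(267), squaring gives (α + 17)^2 = 267, i.e. α^2 + 34α + 289 = 267, so α^2 + 34α + 22 = 0. The discriminant of x^2 + 34x + 22 is (34)^2 - 4·(22) = 1156 - 88 = 1068, and 4·(267) is not a perfect square in Q since 267 is squarefree and ≠ 1. Hence x^2 + 34x + 22 is irreducible over Q and is the minimal polynomial of α.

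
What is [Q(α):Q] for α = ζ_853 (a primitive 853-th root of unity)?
[Q(α):Q] = 852

The minimal polynomial of ζ_853 over Q is the 853-th cyclotomic polynomial Φ_853(x), which is irreducible over Q and has degree φ(853) = 852. Hence [Q(α):Q] = φ(853) = 852.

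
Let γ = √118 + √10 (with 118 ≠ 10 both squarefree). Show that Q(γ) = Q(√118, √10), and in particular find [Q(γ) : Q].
[Q(γ) : Q] = 4 (equivalently, Q(γ) = Q(√118, √10))

Obviously Q(γ) ⊆ Q(√118, √10), and [Q(√118, √10):Q] = 4 (since 118, 10 are distinct squarefree integers > 1 with 1180 not a perfect square). To show equality we compute the minimal polynomial of γ. From γ = √118 + √10: γ^2 = 118 + 2√(1180) + 10 = 128 + 2√(1180), so γ^2 - 128 = 2√(1180); squaring, (γ^2 - 128)^2 = 4·1180, i.e. γ^4 - 256γ^2 + 16384 - 4720 = 0, i.e. γ^4 - 256γ^2 + 11664 = 0. So γ is a root of x^4 - 256x^2 + 11664. This polynomial is irreducible over Q: it has no rational root (each ±√118 ± √10 is irrational), and any factorization into two quadratics over Q would force √(1180) ∈ Q (pairing opposite roots) or √118, √10 ∈ Q (other pairings), all impossible. Hence [Q(γ):Q] = 4 = [Q(√118, √10):Q], so Q(γ) = Q(√118, √10).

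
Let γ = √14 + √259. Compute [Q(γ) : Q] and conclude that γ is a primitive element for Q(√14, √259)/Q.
[Q(γ) : Q] = 4 (equivalently, Q(γ) = Q(√14, √259))

Obviously Q(γ) ⊆ Q(√14, √259), and [Q(√14, √259):Q] = 4 (since 14, 259 are distinct squarefree integers > 1 with 3626 not a perfect square). To show equality we compute the minimal polynomial of γ. From γ = √14 + √259: γ^2 = 14 + 2√(3626) + 259 = 273 + 2√(3626), so γ^2 - 273 = 2√(3626); squaring, (γ^2 - 273)^2 = 4·3626, i.e. γ^4 - 546γ^2 + 74529 - 14504 = 0, i.e. γ^4 - 546γ^2 + 60025 = 0. So γ is a root of x^4 - 546x^2 + 60025. This polynomial is irreducible over Q: it has no rational root (each ±√14 ± √259 is irrational), and any factorization into two quadratics over Q would force √(3626) ∈ Q (pairing opposite roots) or √14, √259 ∈ Q (other pairings), all impossible. Hence [Q(γ):Q] = 4 = [Q(√14, √259):Q], so Q(γ) = Q(√14, √259).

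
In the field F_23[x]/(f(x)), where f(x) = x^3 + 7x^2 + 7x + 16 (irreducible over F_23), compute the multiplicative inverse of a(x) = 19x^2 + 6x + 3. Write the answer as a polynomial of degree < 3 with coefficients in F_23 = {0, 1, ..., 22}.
a(x)^(-1) ≡ 19x^2 + 19x + 12 (mod f(x))

Since f is irreducible over F_23, F_23[x]/(f) is a field and a(x) ≠ 0 has an inverse. Apply the extended Euclidean algorithm to f(x) and a(x) in F_23[x]: f(x) = (17x + 18)·a(x) + (9x + 8);  a(x) = (20x + 11)·(9x + 8) + (7). The last nonzero remainder is the constant 7 = gcd(f, a) in F_23. Back-substituting through the division chain expresses 7 = s(x)·a(x) + t(x)·f(x) with s(x) ≡ 18x^2 + 18x + 15 (mod f), so (18x^2 + 18x + 15)·a(x) ≡ 7 (mod f). Multiplying by 7^(-1) ≡ 10 in F_23 gives a(x)^(-1) ≡ 10·(18x^2 + 18x + 15) ≡ 19x^2 + 19x + 12 (mod f). Check: (19x^2 + 6x + 3)·(19x^2 + 19x + 12) = 16x^4 + 15x^3 + 8x^2 + 14x + 13 ≡ 1 (mod x^3 + 7x^2 + 7x + 16).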